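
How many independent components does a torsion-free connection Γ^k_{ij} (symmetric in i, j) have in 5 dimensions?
Γ^k_{ij} has n choices for the upper index and n(n+1)/2 independent symmetric lower index pairs.
Total = 5 × 5×6/2 = 5 × 15 = 75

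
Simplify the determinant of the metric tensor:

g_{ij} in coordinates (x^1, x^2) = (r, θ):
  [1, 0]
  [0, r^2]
For a 2×2 metric: det(g) = g_{11}·g_{22} - g_{12}·g_{21}
= (1)·(r^2) - (0)·(0)
= r^2 - 0
det(g) = r^2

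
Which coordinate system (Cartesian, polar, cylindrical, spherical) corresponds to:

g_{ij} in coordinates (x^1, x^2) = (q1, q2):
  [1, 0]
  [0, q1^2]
The line element ds^2 = dq1^2 + q1^2 dq2^2 is dr^2 + r^2 dθ^2 with q1 = r, q2 = θ.
polar coordinates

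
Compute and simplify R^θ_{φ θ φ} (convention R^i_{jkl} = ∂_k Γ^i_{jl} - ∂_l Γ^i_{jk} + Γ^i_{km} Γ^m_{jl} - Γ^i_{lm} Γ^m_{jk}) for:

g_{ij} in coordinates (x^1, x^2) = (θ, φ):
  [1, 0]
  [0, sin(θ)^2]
Non-zero Christoffel symbols (Γ^k_{ij} = Γ^k_{ji}):
Γ^θ_{φ φ} = -sin(2*θ)/2
Γ^φ_{θ φ} = 1/tan(θ)
R^θ_{φ θ φ} = ∂_θ Γ^θ_{φ φ} - ∂_φ Γ^θ_{φ θ} + Γ^θ_{θ m} Γ^m_{φ φ} - Γ^θ_{φ m} Γ^m_{φ θ}
  = (-cos(2*θ)) - (0) + (0) - (-cos(θ)^2) = sin(θ)^2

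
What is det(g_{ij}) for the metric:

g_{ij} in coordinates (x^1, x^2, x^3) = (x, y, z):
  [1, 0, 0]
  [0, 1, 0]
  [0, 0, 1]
Diagonal metric: det(g) = g_{11}·g_{22}·g_{33}
= (1)·(1)·(1)
det(g) = 1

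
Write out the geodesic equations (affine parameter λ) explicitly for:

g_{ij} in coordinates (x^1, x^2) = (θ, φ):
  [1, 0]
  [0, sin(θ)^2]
Geodesic equation: d^2x^k/dλ^2 + Γ^k_{ij} (dx^i/dλ)(dx^j/dλ) = 0.
Non-zero Christoffel symbols:
Γ^θ_{φ φ} = -sin(2*θ)/2
Γ^φ_{θ φ} = 1/tan(θ)
Substituting (the symmetric pair Γ^k_{ij}, Γ^k_{ji} combines into a factor 2):
d^2θ/dλ^2 - (sin(2*θ)/2) (dφ/dλ)^2 = 0
d^2φ/dλ^2 + (2/tan(θ)) (dθ/dλ)(dφ/dλ) = 0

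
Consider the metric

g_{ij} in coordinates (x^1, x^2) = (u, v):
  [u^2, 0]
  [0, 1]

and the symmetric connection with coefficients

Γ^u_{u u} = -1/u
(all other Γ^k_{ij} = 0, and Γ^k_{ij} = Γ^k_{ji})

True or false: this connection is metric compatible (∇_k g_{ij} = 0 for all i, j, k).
Using ∇_k g_{ij} = ∂_k g_{ij} - Γ^m_{ki} g_{mj} - Γ^m_{kj} g_{im}:
∇_u g_{uu} = (2*u) - (-u) - (-u) = 4*u ≠ 0
So the connection is not metric compatible (it is not the Levi-Civita connection).
False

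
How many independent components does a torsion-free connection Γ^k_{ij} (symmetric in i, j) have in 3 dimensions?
Γ^k_{ij} has n choices for the upper index and n(n+1)/2 independent symmetric lower index pairs.
Total = 3 × 3×4/2 = 3 × 6 = 18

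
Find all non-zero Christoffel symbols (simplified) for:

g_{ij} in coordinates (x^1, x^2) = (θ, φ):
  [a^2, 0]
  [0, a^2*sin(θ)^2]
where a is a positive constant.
Using Γ^k_{ij} = (1/2) g^{km} (∂_i g_{mj} + ∂_j g_{mi} - ∂_m g_{ij}); the metric is diagonal, so only the m = k term contributes.
Non-zero symbols (using the symmetry Γ^k_{ij} = Γ^k_{ji}):
Γ^θ_{φ φ} = (1/2) g^{θθ} (∂_φ g_{θφ} + ∂_φ g_{θφ} - ∂_θ g_{φφ}) = (1/2)(1/a^2)((0) + (0) - (a^2*sin(2*θ))) = -sin(2*θ)/2
Γ^φ_{θ φ} = (1/2) g^{φφ} (∂_θ g_{φφ} + ∂_φ g_{φθ} - ∂_φ g_{θφ}) = (1/2)(1/(a^2*sin(θ)^2))((a^2*sin(2*θ)) + (0) - (0)) = 1/tan(θ)
All other Christoffel symbols are zero.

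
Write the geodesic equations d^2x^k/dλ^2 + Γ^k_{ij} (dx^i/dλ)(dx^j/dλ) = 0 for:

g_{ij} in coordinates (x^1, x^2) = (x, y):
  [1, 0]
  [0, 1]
Geodesic equation: d^2x^k/dλ^2 + Γ^k_{ij} (dx^i/dλ)(dx^j/dλ) = 0.
All Christoffel symbols vanish, so the geodesics are straight lines:
d^2x/dλ^2 = 0
d^2y/dλ^2 = 0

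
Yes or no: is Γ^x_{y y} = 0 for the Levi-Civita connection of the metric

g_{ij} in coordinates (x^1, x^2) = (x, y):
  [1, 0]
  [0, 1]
Γ^x_{y y} = (1/2) g^{xx} (∂_y g_{xy} + ∂_y g_{xy} - ∂_x g_{yy}) = (1/2)(1)((0) + (0) - (0)) = 0
This equals the proposed value 0.
Yes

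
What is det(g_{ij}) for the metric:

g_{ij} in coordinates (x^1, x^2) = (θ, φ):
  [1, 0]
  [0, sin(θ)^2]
For a 2×2 metric: det(g) = g_{11}·g_{22} - g_{12}·g_{21}
= (1)·(sin(θ)^2) - (0)·(0)
= sin(θ)^2 - 0
det(g) = sin(θ)^2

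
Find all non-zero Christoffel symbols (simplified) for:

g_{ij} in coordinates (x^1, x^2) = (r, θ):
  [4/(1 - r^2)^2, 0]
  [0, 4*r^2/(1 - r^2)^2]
Using Γ^k_{ij} = (1/2) g^{km} (∂_i g_{mj} + ∂_j g_{mi} - ∂_m g_{ij}); the metric is diagonal, so only the m = k term contributes.
Non-zero symbols (using the symmetry Γ^k_{ij} = Γ^k_{ji}):
Γ^r_{r r} = (1/2) g^{rr} (∂_r g_{rr} + ∂_r g_{rr} - ∂_r g_{rr}) = (1/2)((1 - r^2)^2/4)((16*r/(1 - r^2)^3) + (16*r/(1 - r^2)^3) - (16*r/(1 - r^2)^3)) = 2*r/(1 - r^2)
Γ^r_{θ θ} = (1/2) g^{rr} (∂_θ g_{rθ} + ∂_θ g_{rθ} - ∂_r g_{θθ}) = (1/2)((1 - r^2)^2/4)((0) + (0) - (-8*(r^3 + r)/(r^2 - 1)^3)) = (r^3 + r)/(r^2 - 1)
Γ^θ_{r θ} = (1/2) g^{θθ} (∂_r g_{θθ} + ∂_θ g_{θr} - ∂_θ g_{rθ}) = (1/2)((1 - r^2)^2/(4*r^2))((-8*(r^3 + r)/(r^2 - 1)^3) + (0) - (0)) = (-r^2 - 1)/(r^3 - r)
All other Christoffel symbols are zero.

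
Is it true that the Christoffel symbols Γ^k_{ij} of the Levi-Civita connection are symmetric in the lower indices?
The Levi-Civita connection is torsion-free, which is exactly Γ^k_{ij} = Γ^k_{ji}.
Yes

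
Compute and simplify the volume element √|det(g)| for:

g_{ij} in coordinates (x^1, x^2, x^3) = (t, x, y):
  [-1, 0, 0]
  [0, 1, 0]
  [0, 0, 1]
det(g) = -1
√|det(g)| = 1
Volume element: dV = 1 dt dx dy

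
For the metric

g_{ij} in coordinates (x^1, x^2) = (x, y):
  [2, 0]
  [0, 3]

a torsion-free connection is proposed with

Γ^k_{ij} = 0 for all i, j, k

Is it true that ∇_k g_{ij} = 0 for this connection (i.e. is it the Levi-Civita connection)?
Using ∇_k g_{ij} = ∂_k g_{ij} - Γ^m_{ki} g_{mj} - Γ^m_{kj} g_{im}:
e.g. ∇_y g_{xy} = (0) - (0) - (0) = 0
Every component ∇_k g_{ij} vanishes: the connection is metric compatible.
Yes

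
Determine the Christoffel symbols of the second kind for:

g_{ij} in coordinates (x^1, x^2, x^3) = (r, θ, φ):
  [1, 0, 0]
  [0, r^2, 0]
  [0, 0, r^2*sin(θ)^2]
Using Γ^k_{ij} = (1/2) g^{km} (∂_i g_{mj} + ∂_j g_{mi} - ∂_m g_{ij}); the metric is diagonal, so only the m = k term contributes.
Non-zero symbols (using the symmetry Γ^k_{ij} = Γ^k_{ji}):
Γ^r_{θ θ} = (1/2) g^{rr} (∂_θ g_{rθ} + ∂_θ g_{rθ} - ∂_r g_{θθ}) = (1/2)(1)((0) + (0) - (2*r)) = -r
Γ^r_{φ φ} = (1/2) g^{rr} (∂_φ g_{rφ} + ∂_φ g_{rφ} - ∂_r g_{φφ}) = (1/2)(1)((0) + (0) - (2*r*sin(θ)^2)) = -r*sin(θ)^2
Γ^θ_{r θ} = (1/2) g^{θθ} (∂_r g_{θθ} + ∂_θ g_{θr} - ∂_θ g_{rθ}) = (1/2)(1/r^2)((2*r) + (0) - (0)) = 1/r
Γ^θ_{φ φ} = (1/2) g^{θθ} (∂_φ g_{θφ} + ∂_φ g_{θφ} - ∂_θ g_{φφ}) = (1/2)(1/r^2)((0) + (0) - (r^2*sin(2*θ))) = -sin(2*θ)/2
Γ^φ_{r φ} = (1/2) g^{φφ} (∂_r g_{φφ} + ∂_φ g_{φr} - ∂_φ g_{rφ}) = (1/2)(1/(r^2*sin(θ)^2))((2*r*sin(θ)^2) + (0) - (0)) = 1/r
Γ^φ_{θ φ} = (1/2) g^{φφ} (∂_θ g_{φφ} + ∂_φ g_{φθ} - ∂_φ g_{θφ}) = (1/2)(1/(r^2*sin(θ)^2))((r^2*sin(2*θ)) + (0) - (0)) = 1/tan(θ)
All other Christoffel symbols are zero.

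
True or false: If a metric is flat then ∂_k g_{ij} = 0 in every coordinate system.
Flatness means R^i_{jkl} = 0; the components can still vary, e.g. the flat plane in polar coordinates has g_{θθ} = r^2.
False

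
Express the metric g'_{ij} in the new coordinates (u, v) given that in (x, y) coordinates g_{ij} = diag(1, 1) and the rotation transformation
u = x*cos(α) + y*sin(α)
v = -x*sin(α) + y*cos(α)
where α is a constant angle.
Invert the transformation: x = u*cos(α) - v*sin(α), y = u*sin(α) + v*cos(α)
g'_{ij} = (∂x^k/∂x'^i)(∂x^l/∂x'^j) g_{kl}; with g_{kl} = δ_{kl} this is Σ_k (∂x^k/∂x'^i)(∂x^k/∂x'^j).
Jacobian: ∂x/∂u = cos(α), ∂x/∂v = -sin(α), ∂y/∂u = sin(α), ∂y/∂v = cos(α)
g'_{uu} = (cos(α))(cos(α)) + (sin(α))(sin(α)) = 1
g'_{uv} = (cos(α))(-sin(α)) + (sin(α))(cos(α)) = 0
g'_{vv} = (-sin(α))(-sin(α)) + (cos(α))(cos(α)) = 1
g'_{ij} = diag(1, 1)
The Euclidean metric is invariant under rotations.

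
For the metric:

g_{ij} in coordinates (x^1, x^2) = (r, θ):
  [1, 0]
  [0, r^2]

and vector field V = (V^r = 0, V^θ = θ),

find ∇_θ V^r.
Non-zero Christoffel symbols:
Γ^r_{θ θ} = -r
Γ^θ_{r θ} = 1/r
∇_θ V^r = ∂_θ V^r + Γ^r_{θ j} V^j
  = (0) + (0)(0) + (-r)(θ)
  = -r*θ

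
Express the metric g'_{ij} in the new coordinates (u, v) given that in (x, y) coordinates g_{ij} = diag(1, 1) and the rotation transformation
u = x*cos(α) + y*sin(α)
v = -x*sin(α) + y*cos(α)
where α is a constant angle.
Invert the transformation: x = u*cos(α) - v*sin(α), y = u*sin(α) + v*cos(α)
g'_{ij} = (∂x^k/∂x'^i)(∂x^l/∂x'^j) g_{kl}; with g_{kl} = δ_{kl} this is Σ_k (∂x^k/∂x'^i)(∂x^k/∂x'^j).
Jacobian: ∂x/∂u = cos(α), ∂x/∂v = -sin(α), ∂y/∂u = sin(α), ∂y/∂v = cos(α)
g'_{uu} = (cos(α))(cos(α)) + (sin(α))(sin(α)) = 1
g'_{uv} = (cos(α))(-sin(α)) + (sin(α))(cos(α)) = 0
g'_{vv} = (-sin(α))(-sin(α)) + (cos(α))(cos(α)) = 1
g'_{ij} = diag(1, 1)
The Euclidean metric is invariant under rotations.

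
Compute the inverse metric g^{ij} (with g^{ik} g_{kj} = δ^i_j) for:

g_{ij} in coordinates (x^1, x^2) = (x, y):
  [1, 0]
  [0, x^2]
The metric is diagonal, so g^{ij} is diagonal with entries 1/g_{ii}: diag(1, 1/(x^2)).
g^{ij}:
  [1, 0]
  [0, 1/x^2]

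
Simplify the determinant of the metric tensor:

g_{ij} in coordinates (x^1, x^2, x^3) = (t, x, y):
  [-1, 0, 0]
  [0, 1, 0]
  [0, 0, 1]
Diagonal metric: det(g) = g_{11}·g_{22}·g_{33}
= (-1)·(1)·(1)
det(g) = -1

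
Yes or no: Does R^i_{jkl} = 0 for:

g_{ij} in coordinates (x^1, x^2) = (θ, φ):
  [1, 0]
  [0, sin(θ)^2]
Non-zero Christoffel symbols:
Γ^θ_{φ φ} = -sin(2*θ)/2
Γ^φ_{θ φ} = 1/tan(θ)
Ricci tensor: R_{θθ} = 1, R_{θφ} = 0, R_{φφ} = sin(θ)^2
The Ricci tensor is non-zero, so the Riemann tensor is non-zero: not flat.
No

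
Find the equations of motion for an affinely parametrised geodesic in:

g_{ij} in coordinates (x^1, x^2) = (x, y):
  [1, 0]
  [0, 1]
Geodesic equation: d^2x^k/dλ^2 + Γ^k_{ij} (dx^i/dλ)(dx^j/dλ) = 0.
All Christoffel symbols vanish, so the geodesics are straight lines:
d^2x/dλ^2 = 0
d^2y/dλ^2 = 0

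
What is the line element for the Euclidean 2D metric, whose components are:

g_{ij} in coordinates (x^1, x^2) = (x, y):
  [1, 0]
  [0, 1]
ds^2 = g_{ij} dx^i dx^j; only the non-zero components contribute.
ds^2 = dx^2 + dy^2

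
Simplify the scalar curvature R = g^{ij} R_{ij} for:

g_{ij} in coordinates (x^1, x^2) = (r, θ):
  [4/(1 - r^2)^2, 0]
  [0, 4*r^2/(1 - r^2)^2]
Non-zero Christoffel symbols (Γ^k_{ij} = Γ^k_{ji}):
Γ^r_{r r} = 2*r/(1 - r^2)
Γ^r_{θ θ} = (r^3 + r)/(r^2 - 1)
Γ^θ_{r θ} = (-r^2 - 1)/(r^3 - r)
Ricci tensor (R_{ij} = R^k_{ikj}): R_{rr} = -4/(r^2 - 1)^2, R_{rθ} = 0, R_{θθ} = -4*r^2/(r^2 - 1)^2
Inverse metric: g^{rr} = (1 - r^2)^2/4, g^{θθ} = (1 - r^2)^2/(4*r^2)
R = g^{ij} R_{ij} = ((1 - r^2)^2/4)(-4/(r^2 - 1)^2) + ((1 - r^2)^2/(4*r^2))(-4*r^2/(r^2 - 1)^2) = -2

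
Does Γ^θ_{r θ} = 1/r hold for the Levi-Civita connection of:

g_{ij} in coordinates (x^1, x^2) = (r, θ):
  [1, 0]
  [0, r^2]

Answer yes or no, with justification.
Γ^θ_{r θ} = (1/2) g^{θθ} (∂_r g_{θθ} + ∂_θ g_{θr} - ∂_θ g_{rθ}) = (1/2)(1/r^2)((2*r) + (0) - (0)) = 1/r
This equals the proposed value 1/r.
Yes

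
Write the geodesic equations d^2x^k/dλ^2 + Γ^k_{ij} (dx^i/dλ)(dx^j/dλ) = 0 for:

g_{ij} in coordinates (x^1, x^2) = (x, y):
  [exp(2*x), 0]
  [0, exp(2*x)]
Geodesic equation: d^2x^k/dλ^2 + Γ^k_{ij} (dx^i/dλ)(dx^j/dλ) = 0.
Non-zero Christoffel symbols:
Γ^x_{x x} = 1
Γ^x_{y y} = -1
Γ^y_{x y} = 1
Substituting (the symmetric pair Γ^k_{ij}, Γ^k_{ji} combines into a factor 2):
d^2x/dλ^2 + (dx/dλ)^2 - (dy/dλ)^2 = 0
d^2y/dλ^2 + 2 (dx/dλ)(dy/dλ) = 0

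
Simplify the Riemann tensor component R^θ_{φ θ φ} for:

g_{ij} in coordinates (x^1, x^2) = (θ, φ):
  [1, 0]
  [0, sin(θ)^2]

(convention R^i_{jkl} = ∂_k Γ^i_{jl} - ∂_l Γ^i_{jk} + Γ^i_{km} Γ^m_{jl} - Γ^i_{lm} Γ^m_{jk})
Non-zero Christoffel symbols (Γ^k_{ij} = Γ^k_{ji}):
Γ^θ_{φ φ} = -sin(2*θ)/2
Γ^φ_{θ φ} = 1/tan(θ)
R^θ_{φ θ φ} = ∂_θ Γ^θ_{φ φ} - ∂_φ Γ^θ_{φ θ} + Γ^θ_{θ m} Γ^m_{φ φ} - Γ^θ_{φ m} Γ^m_{φ θ}
  = (-cos(2*θ)) - (0) + (0) - (-cos(θ)^2) = sin(θ)^2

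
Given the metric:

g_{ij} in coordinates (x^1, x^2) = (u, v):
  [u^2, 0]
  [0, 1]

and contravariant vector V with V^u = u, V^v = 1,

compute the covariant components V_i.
V_i = g_{ij} V^j:
V_u = (u^2)(u) + (0)(1) = u^3
V_v = (0)(u) + (1)(1) = 1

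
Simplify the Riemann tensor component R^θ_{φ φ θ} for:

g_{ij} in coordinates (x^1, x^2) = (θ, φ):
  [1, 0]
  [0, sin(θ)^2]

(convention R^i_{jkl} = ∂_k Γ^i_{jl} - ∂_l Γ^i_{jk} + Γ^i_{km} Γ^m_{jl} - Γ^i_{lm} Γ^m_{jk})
Non-zero Christoffel symbols (Γ^k_{ij} = Γ^k_{ji}):
Γ^θ_{φ φ} = -sin(2*θ)/2
Γ^φ_{θ φ} = 1/tan(θ)
R^θ_{φ φ θ} = ∂_φ Γ^θ_{φ θ} - ∂_θ Γ^θ_{φ φ} + Γ^θ_{φ m} Γ^m_{φ θ} - Γ^θ_{θ m} Γ^m_{φ φ}
  = (0) - (-cos(2*θ)) + (-cos(θ)^2) - (0) = -sin(θ)^2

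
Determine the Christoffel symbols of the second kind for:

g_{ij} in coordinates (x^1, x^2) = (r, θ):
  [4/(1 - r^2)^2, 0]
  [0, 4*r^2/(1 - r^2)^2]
Using Γ^k_{ij} = (1/2) g^{km} (∂_i g_{mj} + ∂_j g_{mi} - ∂_m g_{ij}); the metric is diagonal, so only the m = k term contributes.
Non-zero symbols (using the symmetry Γ^k_{ij} = Γ^k_{ji}):
Γ^r_{r r} = (1/2) g^{rr} (∂_r g_{rr} + ∂_r g_{rr} - ∂_r g_{rr}) = (1/2)((1 - r^2)^2/4)((16*r/(1 - r^2)^3) + (16*r/(1 - r^2)^3) - (16*r/(1 - r^2)^3)) = 2*r/(1 - r^2)
Γ^r_{θ θ} = (1/2) g^{rr} (∂_θ g_{rθ} + ∂_θ g_{rθ} - ∂_r g_{θθ}) = (1/2)((1 - r^2)^2/4)((0) + (0) - (-8*(r^3 + r)/(r^2 - 1)^3)) = (r^3 + r)/(r^2 - 1)
Γ^θ_{r θ} = (1/2) g^{θθ} (∂_r g_{θθ} + ∂_θ g_{θr} - ∂_θ g_{rθ}) = (1/2)((1 - r^2)^2/(4*r^2))((-8*(r^3 + r)/(r^2 - 1)^3) + (0) - (0)) = (-r^2 - 1)/(r^3 - r)
All other Christoffel symbols are zero.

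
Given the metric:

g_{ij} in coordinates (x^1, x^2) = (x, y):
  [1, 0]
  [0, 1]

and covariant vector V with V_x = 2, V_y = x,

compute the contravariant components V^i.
Inverse metric (diagonal): g^{xx} = 1, g^{yy} = 1
V^i = g^{ij} V_j:
V^x = (1)(2) + (0)(x) = 2
V^y = (0)(2) + (1)(x) = x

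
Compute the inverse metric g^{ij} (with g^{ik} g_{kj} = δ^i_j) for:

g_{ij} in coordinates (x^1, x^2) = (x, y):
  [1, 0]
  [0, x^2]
The metric is diagonal, so g^{ij} is diagonal with entries 1/g_{ii}: diag(1, 1/(x^2)).
g^{ij}:
  [1, 0]
  [0, 1/x^2]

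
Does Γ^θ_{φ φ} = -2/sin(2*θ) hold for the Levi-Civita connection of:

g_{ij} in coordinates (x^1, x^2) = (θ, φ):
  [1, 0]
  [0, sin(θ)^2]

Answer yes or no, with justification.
Γ^θ_{φ φ} = (1/2) g^{θθ} (∂_φ g_{θφ} + ∂_φ g_{θφ} - ∂_θ g_{φφ}) = (1/2)(1)((0) + (0) - (sin(2*θ))) = -sin(2*θ)/2
This differs from the proposed value -2/sin(2*θ).
No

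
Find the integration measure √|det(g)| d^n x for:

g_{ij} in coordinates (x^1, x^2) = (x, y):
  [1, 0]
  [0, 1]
det(g) = 1
√|det(g)| = 1
Volume element: dV = 1 dx dy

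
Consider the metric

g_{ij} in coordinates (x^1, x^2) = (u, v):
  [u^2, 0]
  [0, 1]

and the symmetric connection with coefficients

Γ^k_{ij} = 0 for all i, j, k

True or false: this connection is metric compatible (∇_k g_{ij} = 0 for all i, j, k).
Using ∇_k g_{ij} = ∂_k g_{ij} - Γ^m_{ki} g_{mj} - Γ^m_{kj} g_{im}:
∇_u g_{uu} = (2*u) - (0) - (0) = 2*u ≠ 0
So the connection is not metric compatible (it is not the Levi-Civita connection).
False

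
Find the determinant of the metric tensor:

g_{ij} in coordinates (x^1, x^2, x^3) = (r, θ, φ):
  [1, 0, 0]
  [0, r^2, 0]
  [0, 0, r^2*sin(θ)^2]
Diagonal metric: det(g) = g_{11}·g_{22}·g_{33}
= (1)·(r^2)·(r^2*sin(θ)^2)
det(g) = r^4*sin(θ)^2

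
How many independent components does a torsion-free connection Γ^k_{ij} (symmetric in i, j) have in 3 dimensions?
Γ^k_{ij} has n choices for the upper index and n(n+1)/2 independent symmetric lower index pairs.
Total = 3 × 3×4/2 = 3 × 6 = 18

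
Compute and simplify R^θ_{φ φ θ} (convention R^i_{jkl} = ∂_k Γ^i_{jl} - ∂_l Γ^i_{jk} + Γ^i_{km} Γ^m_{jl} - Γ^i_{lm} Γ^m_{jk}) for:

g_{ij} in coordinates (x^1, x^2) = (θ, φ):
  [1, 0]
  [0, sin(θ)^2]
Non-zero Christoffel symbols (Γ^k_{ij} = Γ^k_{ji}):
Γ^θ_{φ φ} = -sin(2*θ)/2
Γ^φ_{θ φ} = 1/tan(θ)
R^θ_{φ φ θ} = ∂_φ Γ^θ_{φ θ} - ∂_θ Γ^θ_{φ φ} + Γ^θ_{φ m} Γ^m_{φ θ} - Γ^θ_{θ m} Γ^m_{φ φ}
  = (0) - (-cos(2*θ)) + (-cos(θ)^2) - (0) = -sin(θ)^2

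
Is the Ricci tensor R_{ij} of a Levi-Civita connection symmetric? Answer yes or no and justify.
R_{ij} = R^k_{ikj}; the pair symmetry R_{kilj} = R_{ljki} gives R_{ij} = R_{ji}.
Yes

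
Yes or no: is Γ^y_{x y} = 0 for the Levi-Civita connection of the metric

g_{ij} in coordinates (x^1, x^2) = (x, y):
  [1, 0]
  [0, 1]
Γ^y_{x y} = (1/2) g^{yy} (∂_x g_{yy} + ∂_y g_{yx} - ∂_y g_{xy}) = (1/2)(1)((0) + (0) - (0)) = 0
This equals the proposed value 0.
Yes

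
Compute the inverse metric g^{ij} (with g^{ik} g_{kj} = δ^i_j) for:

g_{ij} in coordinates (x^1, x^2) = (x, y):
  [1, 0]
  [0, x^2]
The metric is diagonal, so g^{ij} is diagonal with entries 1/g_{ii}: diag(1, 1/(x^2)).
g^{ij}:
  [1, 0]
  [0, 1/x^2]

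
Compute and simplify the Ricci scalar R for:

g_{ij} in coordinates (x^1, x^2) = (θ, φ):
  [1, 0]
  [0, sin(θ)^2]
Non-zero Christoffel symbols (Γ^k_{ij} = Γ^k_{ji}):
Γ^θ_{φ φ} = -sin(2*θ)/2
Γ^φ_{θ φ} = 1/tan(θ)
Ricci tensor (R_{ij} = R^k_{ikj}): R_{θθ} = 1, R_{θφ} = 0, R_{φφ} = sin(θ)^2
Inverse metric: g^{θθ} = 1, g^{φφ} = 1/sin(θ)^2
R = g^{ij} R_{ij} = (1)(1) + (1/sin(θ)^2)(sin(θ)^2) = 2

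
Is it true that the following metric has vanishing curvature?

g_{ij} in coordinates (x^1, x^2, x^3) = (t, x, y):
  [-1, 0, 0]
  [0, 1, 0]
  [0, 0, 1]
All metric components are constant, so every Christoffel symbol vanishes and R^i_{jkl} = 0.
Yes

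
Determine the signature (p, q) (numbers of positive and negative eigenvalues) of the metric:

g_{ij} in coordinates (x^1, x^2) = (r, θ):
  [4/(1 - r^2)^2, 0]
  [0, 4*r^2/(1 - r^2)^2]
The metric is diagonal, so its eigenvalues are the diagonal entries: 4/(1 - r^2)^2, 4*r^2/(1 - r^2)^2 (at a generic point, where coordinate-dependent entries are positive).
2 positive, 0 negative.
(2, 0) - Riemannian (positive definite)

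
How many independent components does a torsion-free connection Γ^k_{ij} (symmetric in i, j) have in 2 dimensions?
Γ^k_{ij} has n choices for the upper index and n(n+1)/2 independent symmetric lower index pairs.
Total = 2 × 2×3/2 = 2 × 3 = 6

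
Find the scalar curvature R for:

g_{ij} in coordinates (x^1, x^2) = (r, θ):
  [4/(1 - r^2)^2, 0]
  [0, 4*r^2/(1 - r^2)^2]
Non-zero Christoffel symbols (Γ^k_{ij} = Γ^k_{ji}):
Γ^r_{r r} = 2*r/(1 - r^2)
Γ^r_{θ θ} = (r^3 + r)/(r^2 - 1)
Γ^θ_{r θ} = (-r^2 - 1)/(r^3 - r)
Ricci tensor (R_{ij} = R^k_{ikj}): R_{rr} = -4/(r^2 - 1)^2, R_{rθ} = 0, R_{θθ} = -4*r^2/(r^2 - 1)^2
Inverse metric: g^{rr} = (1 - r^2)^2/4, g^{θθ} = (1 - r^2)^2/(4*r^2)
R = g^{ij} R_{ij} = ((1 - r^2)^2/4)(-4/(r^2 - 1)^2) + ((1 - r^2)^2/(4*r^2))(-4*r^2/(r^2 - 1)^2) = -2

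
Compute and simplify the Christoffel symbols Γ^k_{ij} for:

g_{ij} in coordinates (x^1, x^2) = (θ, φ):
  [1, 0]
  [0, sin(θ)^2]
Using Γ^k_{ij} = (1/2) g^{km} (∂_i g_{mj} + ∂_j g_{mi} - ∂_m g_{ij}); the metric is diagonal, so only the m = k term contributes.
Non-zero symbols (using the symmetry Γ^k_{ij} = Γ^k_{ji}):
Γ^θ_{φ φ} = (1/2) g^{θθ} (∂_φ g_{θφ} + ∂_φ g_{θφ} - ∂_θ g_{φφ}) = (1/2)(1)((0) + (0) - (sin(2*θ))) = -sin(2*θ)/2
Γ^φ_{θ φ} = (1/2) g^{φφ} (∂_θ g_{φφ} + ∂_φ g_{φθ} - ∂_φ g_{θφ}) = (1/2)(1/sin(θ)^2)((sin(2*θ)) + (0) - (0)) = 1/tan(θ)
All other Christoffel symbols are zero.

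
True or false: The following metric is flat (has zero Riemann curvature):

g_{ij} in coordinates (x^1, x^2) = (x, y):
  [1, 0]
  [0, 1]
All metric components are constant, so every Christoffel symbol vanishes and R^i_{jkl} = 0.
True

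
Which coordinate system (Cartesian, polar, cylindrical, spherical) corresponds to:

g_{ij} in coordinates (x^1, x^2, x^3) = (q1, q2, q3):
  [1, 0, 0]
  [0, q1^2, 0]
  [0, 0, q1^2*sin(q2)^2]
The line element ds^2 = dq1^2 + q1^2 dq2^2 + q1^2 sin(q2)^2 dq3^2 is dr^2 + r^2 dθ^2 + r^2 sin(θ)^2 dφ^2 with q1 = r, q2 = θ, q3 = φ.
spherical coordinates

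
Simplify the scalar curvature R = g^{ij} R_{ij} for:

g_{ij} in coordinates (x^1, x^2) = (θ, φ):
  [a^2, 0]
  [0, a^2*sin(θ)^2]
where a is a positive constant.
Non-zero Christoffel symbols (Γ^k_{ij} = Γ^k_{ji}):
Γ^θ_{φ φ} = -sin(2*θ)/2
Γ^φ_{θ φ} = 1/tan(θ)
Ricci tensor (R_{ij} = R^k_{ikj}): R_{θθ} = 1, R_{θφ} = 0, R_{φφ} = sin(θ)^2
Inverse metric: g^{θθ} = 1/a^2, g^{φφ} = 1/(a^2*sin(θ)^2)
R = g^{ij} R_{ij} = (1/a^2)(1) + (1/(a^2*sin(θ)^2))(sin(θ)^2) = 2/a^2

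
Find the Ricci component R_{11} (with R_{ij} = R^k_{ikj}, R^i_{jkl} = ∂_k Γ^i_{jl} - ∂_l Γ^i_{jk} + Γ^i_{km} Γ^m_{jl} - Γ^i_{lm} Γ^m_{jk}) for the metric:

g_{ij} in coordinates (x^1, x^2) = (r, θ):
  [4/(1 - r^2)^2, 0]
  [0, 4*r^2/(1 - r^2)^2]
Non-zero Christoffel symbols (Γ^k_{ij} = Γ^k_{ji}):
Γ^r_{r r} = 2*r/(1 - r^2)
Γ^r_{θ θ} = (r^3 + r)/(r^2 - 1)
Γ^θ_{r θ} = (-r^2 - 1)/(r^3 - r)
R^r_{r r r} = 0 (a repeated index in an antisymmetric pair)
R^θ_{r θ r} = ∂_θ Γ^θ_{r r} - ∂_r Γ^θ_{r θ} + Γ^θ_{θ m} Γ^m_{r r} - Γ^θ_{r m} Γ^m_{r θ}
  = (0) - ((r^4 + 4*r^2 - 1)/(r^3 - r)^2) + (2*(r^2 + 1)/(r^2 - 1)^2) - ((r^2 + 1)^2/(r^3 - r)^2) = -4/(r^2 - 1)^2
R_{rr} = R^r_{r r r} + R^θ_{r θ r} = (0) + (-4/(r^2 - 1)^2) = -4/(r^2 - 1)^2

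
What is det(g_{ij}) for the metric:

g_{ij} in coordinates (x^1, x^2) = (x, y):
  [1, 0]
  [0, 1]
For a 2×2 metric: det(g) = g_{11}·g_{22} - g_{12}·g_{21}
= (1)·(1) - (0)·(0)
= 1 - 0
det(g) = 1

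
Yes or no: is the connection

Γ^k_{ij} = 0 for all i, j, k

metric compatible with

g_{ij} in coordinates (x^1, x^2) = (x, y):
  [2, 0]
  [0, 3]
Using ∇_k g_{ij} = ∂_k g_{ij} - Γ^m_{ki} g_{mj} - Γ^m_{kj} g_{im}:
e.g. ∇_y g_{xy} = (0) - (0) - (0) = 0
Every component ∇_k g_{ij} vanishes: the connection is metric compatible.
Yes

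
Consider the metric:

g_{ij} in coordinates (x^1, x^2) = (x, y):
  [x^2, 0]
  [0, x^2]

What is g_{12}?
With x^1 = x, x^2 = y, g_{12} = g_{xy} is the row-1, column-2 entry of the matrix.
g_{12} = 0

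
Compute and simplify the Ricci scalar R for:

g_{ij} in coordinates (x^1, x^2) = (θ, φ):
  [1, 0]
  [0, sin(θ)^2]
Non-zero Christoffel symbols (Γ^k_{ij} = Γ^k_{ji}):
Γ^θ_{φ φ} = -sin(2*θ)/2
Γ^φ_{θ φ} = 1/tan(θ)
Ricci tensor (R_{ij} = R^k_{ikj}): R_{θθ} = 1, R_{θφ} = 0, R_{φφ} = sin(θ)^2
Inverse metric: g^{θθ} = 1, g^{φφ} = 1/sin(θ)^2
R = g^{ij} R_{ij} = (1)(1) + (1/sin(θ)^2)(sin(θ)^2) = 2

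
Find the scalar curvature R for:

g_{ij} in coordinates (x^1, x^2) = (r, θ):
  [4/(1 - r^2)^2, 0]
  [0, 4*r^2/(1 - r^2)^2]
Non-zero Christoffel symbols (Γ^k_{ij} = Γ^k_{ji}):
Γ^r_{r r} = 2*r/(1 - r^2)
Γ^r_{θ θ} = (r^3 + r)/(r^2 - 1)
Γ^θ_{r θ} = (-r^2 - 1)/(r^3 - r)
Ricci tensor (R_{ij} = R^k_{ikj}): R_{rr} = -4/(r^2 - 1)^2, R_{rθ} = 0, R_{θθ} = -4*r^2/(r^2 - 1)^2
Inverse metric: g^{rr} = (1 - r^2)^2/4, g^{θθ} = (1 - r^2)^2/(4*r^2)
R = g^{ij} R_{ij} = ((1 - r^2)^2/4)(-4/(r^2 - 1)^2) + ((1 - r^2)^2/(4*r^2))(-4*r^2/(r^2 - 1)^2) = -2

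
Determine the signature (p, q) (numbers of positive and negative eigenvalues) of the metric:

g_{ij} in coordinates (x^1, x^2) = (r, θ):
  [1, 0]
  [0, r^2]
The metric is diagonal, so its eigenvalues are the diagonal entries: 1, r^2 (at a generic point, where coordinate-dependent entries are positive).
2 positive, 0 negative.
(2, 0) - Riemannian (positive definite)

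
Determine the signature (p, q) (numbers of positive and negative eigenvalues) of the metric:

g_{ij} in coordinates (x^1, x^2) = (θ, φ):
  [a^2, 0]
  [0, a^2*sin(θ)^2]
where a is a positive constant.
The metric is diagonal, so its eigenvalues are the diagonal entries: a^2, a^2*sin(θ)^2 (at a generic point, where coordinate-dependent entries are positive).
2 positive, 0 negative.
(2, 0) - Riemannian (positive definite)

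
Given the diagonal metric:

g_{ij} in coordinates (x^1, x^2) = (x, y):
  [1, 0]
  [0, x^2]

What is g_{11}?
With x^1 = x, x^2 = y, g_{11} = g_{xx} is the row-1, column-1 entry of the matrix.
g_{11} = 1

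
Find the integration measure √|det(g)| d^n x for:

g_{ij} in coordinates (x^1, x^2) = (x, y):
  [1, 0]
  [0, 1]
det(g) = 1
√|det(g)| = 1
Volume element: dV = 1 dx dy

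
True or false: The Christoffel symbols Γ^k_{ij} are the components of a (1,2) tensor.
Under a change of coordinates Γ picks up an inhomogeneous term ∂²x/∂x'∂x'; e.g. Γ = 0 in Cartesian coordinates but Γ^r_{θθ} = -r in polar coordinates on the same flat plane.
False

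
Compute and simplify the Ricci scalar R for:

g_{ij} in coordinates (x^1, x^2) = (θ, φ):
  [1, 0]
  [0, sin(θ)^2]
Non-zero Christoffel symbols (Γ^k_{ij} = Γ^k_{ji}):
Γ^θ_{φ φ} = -sin(2*θ)/2
Γ^φ_{θ φ} = 1/tan(θ)
Ricci tensor (R_{ij} = R^k_{ikj}): R_{θθ} = 1, R_{θφ} = 0, R_{φφ} = sin(θ)^2
Inverse metric: g^{θθ} = 1, g^{φφ} = 1/sin(θ)^2
R = g^{ij} R_{ij} = (1)(1) + (1/sin(θ)^2)(sin(θ)^2) = 2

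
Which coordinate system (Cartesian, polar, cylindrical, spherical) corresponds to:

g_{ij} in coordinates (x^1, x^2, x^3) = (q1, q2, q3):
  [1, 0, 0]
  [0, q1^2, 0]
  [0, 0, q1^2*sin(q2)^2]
The line element ds^2 = dq1^2 + q1^2 dq2^2 + q1^2 sin(q2)^2 dq3^2 is dr^2 + r^2 dθ^2 + r^2 sin(θ)^2 dφ^2 with q1 = r, q2 = θ, q3 = φ.
spherical coordinates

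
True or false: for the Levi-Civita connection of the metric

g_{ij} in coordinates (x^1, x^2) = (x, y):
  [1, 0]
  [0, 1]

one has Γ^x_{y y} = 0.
Γ^x_{y y} = (1/2) g^{xx} (∂_y g_{xy} + ∂_y g_{xy} - ∂_x g_{yy}) = (1/2)(1)((0) + (0) - (0)) = 0
This equals the proposed value 0.
True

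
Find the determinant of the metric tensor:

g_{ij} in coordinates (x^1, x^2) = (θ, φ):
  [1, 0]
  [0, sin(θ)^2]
For a 2×2 metric: det(g) = g_{11}·g_{22} - g_{12}·g_{21}
= (1)·(sin(θ)^2) - (0)·(0)
= sin(θ)^2 - 0
det(g) = sin(θ)^2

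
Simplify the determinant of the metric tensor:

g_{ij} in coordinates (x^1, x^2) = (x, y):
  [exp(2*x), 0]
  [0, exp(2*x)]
For a 2×2 metric: det(g) = g_{11}·g_{22} - g_{12}·g_{21}
= (exp(2*x))·(exp(2*x)) - (0)·(0)
= exp(4*x) - 0
det(g) = exp(4*x)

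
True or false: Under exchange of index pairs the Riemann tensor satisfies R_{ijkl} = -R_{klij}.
The pair-exchange symmetry has a plus sign: R_{ijkl} = +R_{klij}.
False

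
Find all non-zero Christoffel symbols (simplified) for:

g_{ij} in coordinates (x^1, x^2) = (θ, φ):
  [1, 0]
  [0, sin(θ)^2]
Using Γ^k_{ij} = (1/2) g^{km} (∂_i g_{mj} + ∂_j g_{mi} - ∂_m g_{ij}); the metric is diagonal, so only the m = k term contributes.
Non-zero symbols (using the symmetry Γ^k_{ij} = Γ^k_{ji}):
Γ^θ_{φ φ} = (1/2) g^{θθ} (∂_φ g_{θφ} + ∂_φ g_{θφ} - ∂_θ g_{φφ}) = (1/2)(1)((0) + (0) - (sin(2*θ))) = -sin(2*θ)/2
Γ^φ_{θ φ} = (1/2) g^{φφ} (∂_θ g_{φφ} + ∂_φ g_{φθ} - ∂_φ g_{θφ}) = (1/2)(1/sin(θ)^2)((sin(2*θ)) + (0) - (0)) = 1/tan(θ)
All other Christoffel symbols are zero.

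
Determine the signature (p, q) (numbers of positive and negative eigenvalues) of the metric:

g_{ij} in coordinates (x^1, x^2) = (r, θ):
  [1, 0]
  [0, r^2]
The metric is diagonal, so its eigenvalues are the diagonal entries: 1, r^2 (at a generic point, where coordinate-dependent entries are positive).
2 positive, 0 negative.
(2, 0) - Riemannian (positive definite)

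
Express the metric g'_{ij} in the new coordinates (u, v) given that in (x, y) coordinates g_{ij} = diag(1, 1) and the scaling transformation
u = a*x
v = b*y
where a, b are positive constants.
Invert the transformation: x = u/a, y = v/b
g'_{ij} = (∂x^k/∂x'^i)(∂x^l/∂x'^j) g_{kl}; with g_{kl} = δ_{kl} this is Σ_k (∂x^k/∂x'^i)(∂x^k/∂x'^j).
Jacobian: ∂x/∂u = 1/a, ∂x/∂v = 0, ∂y/∂u = 0, ∂y/∂v = 1/b
g'_{uu} = (1/a)(1/a) + (0)(0) = 1/a^2
g'_{uv} = (1/a)(0) + (0)(1/b) = 0
g'_{vv} = (0)(0) + (1/b)(1/b) = 1/b^2
g'_{ij} = diag(1/a^2, 1/b^2)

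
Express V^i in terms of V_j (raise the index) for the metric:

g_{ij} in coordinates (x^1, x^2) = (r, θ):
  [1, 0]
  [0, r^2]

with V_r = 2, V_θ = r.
Inverse metric (diagonal): g^{rr} = 1, g^{θθ} = 1/r^2
V^i = g^{ij} V_j:
V^r = (1)(2) + (0)(r) = 2
V^θ = (0)(2) + (1/r^2)(r) = 1/r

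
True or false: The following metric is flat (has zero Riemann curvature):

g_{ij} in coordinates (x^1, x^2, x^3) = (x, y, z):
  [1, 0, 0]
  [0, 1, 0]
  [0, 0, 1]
All metric components are constant, so every Christoffel symbol vanishes and R^i_{jkl} = 0.
True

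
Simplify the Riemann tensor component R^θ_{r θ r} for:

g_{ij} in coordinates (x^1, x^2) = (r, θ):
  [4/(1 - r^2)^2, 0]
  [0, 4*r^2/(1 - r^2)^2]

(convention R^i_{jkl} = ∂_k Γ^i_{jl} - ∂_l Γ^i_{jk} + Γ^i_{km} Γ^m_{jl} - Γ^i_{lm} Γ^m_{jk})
Non-zero Christoffel symbols (Γ^k_{ij} = Γ^k_{ji}):
Γ^r_{r r} = 2*r/(1 - r^2)
Γ^r_{θ θ} = (r^3 + r)/(r^2 - 1)
Γ^θ_{r θ} = (-r^2 - 1)/(r^3 - r)
R^θ_{r θ r} = ∂_θ Γ^θ_{r r} - ∂_r Γ^θ_{r θ} + Γ^θ_{θ m} Γ^m_{r r} - Γ^θ_{r m} Γ^m_{r θ}
  = (0) - ((r^4 + 4*r^2 - 1)/(r^3 - r)^2) + (2*(r^2 + 1)/(r^2 - 1)^2) - ((r^2 + 1)^2/(r^3 - r)^2) = -4/(r^2 - 1)^2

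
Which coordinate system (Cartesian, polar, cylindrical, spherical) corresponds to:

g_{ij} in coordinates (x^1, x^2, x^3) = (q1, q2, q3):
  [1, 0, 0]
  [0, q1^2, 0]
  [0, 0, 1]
The line element ds^2 = dq1^2 + q1^2 dq2^2 + dq3^2 is dr^2 + r^2 dθ^2 + dz^2 with q1 = r, q2 = θ, q3 = z.
cylindrical coordinates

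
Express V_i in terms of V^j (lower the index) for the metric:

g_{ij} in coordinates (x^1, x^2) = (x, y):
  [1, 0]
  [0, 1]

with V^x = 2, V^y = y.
V_i = g_{ij} V^j:
V_x = (1)(2) + (0)(y) = 2
V_y = (0)(2) + (1)(y) = y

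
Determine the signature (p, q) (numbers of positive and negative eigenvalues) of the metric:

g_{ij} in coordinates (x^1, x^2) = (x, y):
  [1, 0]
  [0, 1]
The metric is diagonal, so its eigenvalues are the diagonal entries: 1, 1 (at a generic point, where coordinate-dependent entries are positive).
2 positive, 0 negative.
(2, 0) - Riemannian (positive definite)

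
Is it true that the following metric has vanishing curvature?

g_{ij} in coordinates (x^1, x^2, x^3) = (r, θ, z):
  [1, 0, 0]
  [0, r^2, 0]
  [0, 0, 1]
Non-zero Christoffel symbols:
Γ^r_{θ θ} = -r
Γ^θ_{r θ} = 1/r
Ricci tensor: R_{rr} = 0, R_{rθ} = 0, R_{rz} = 0, R_{θθ} = 0, R_{θz} = 0, R_{zz} = 0
All R_{ij} vanish; in 3 dimensions the Riemann tensor is fully determined by the Ricci tensor, so R^i_{jkl} = 0: the metric is flat (curvilinear coordinates on flat space).
Yes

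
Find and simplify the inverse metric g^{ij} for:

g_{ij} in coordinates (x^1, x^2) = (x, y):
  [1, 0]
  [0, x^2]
The metric is diagonal, so g^{ij} is diagonal with entries 1/g_{ii}: diag(1, 1/(x^2)).
g^{ij}:
  [1, 0]
  [0, 1/x^2]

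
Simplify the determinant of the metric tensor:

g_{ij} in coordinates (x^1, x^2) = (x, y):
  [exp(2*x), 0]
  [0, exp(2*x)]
For a 2×2 metric: det(g) = g_{11}·g_{22} - g_{12}·g_{21}
= (exp(2*x))·(exp(2*x)) - (0)·(0)
= exp(4*x) - 0
det(g) = exp(4*x)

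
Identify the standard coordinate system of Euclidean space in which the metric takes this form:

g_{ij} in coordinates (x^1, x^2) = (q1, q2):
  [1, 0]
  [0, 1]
All components are constant and the metric is the identity, i.e. orthonormal rectilinear coordinates.
Cartesian (2D) coordinates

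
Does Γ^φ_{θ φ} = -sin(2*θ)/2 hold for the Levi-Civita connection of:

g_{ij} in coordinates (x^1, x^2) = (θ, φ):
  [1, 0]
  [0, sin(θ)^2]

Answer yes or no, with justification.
Γ^φ_{θ φ} = (1/2) g^{φφ} (∂_θ g_{φφ} + ∂_φ g_{φθ} - ∂_φ g_{θφ}) = (1/2)(1/sin(θ)^2)((sin(2*θ)) + (0) - (0)) = 1/tan(θ)
This differs from the proposed value -sin(2*θ)/2.
No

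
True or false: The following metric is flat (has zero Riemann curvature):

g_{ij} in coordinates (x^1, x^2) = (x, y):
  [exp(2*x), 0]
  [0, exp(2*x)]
Non-zero Christoffel symbols:
Γ^x_{x x} = 1
Γ^x_{y y} = -1
Γ^y_{x y} = 1
Ricci tensor: R_{xx} = 0, R_{xy} = 0, R_{yy} = 0
All R_{ij} vanish; in 2 dimensions the Riemann tensor is fully determined by the Ricci tensor, so R^i_{jkl} = 0: the metric is flat (curvilinear coordinates on flat space).
True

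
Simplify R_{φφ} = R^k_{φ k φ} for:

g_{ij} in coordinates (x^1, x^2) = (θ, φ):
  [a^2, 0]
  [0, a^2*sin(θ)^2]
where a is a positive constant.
Non-zero Christoffel symbols (Γ^k_{ij} = Γ^k_{ji}):
Γ^θ_{φ φ} = -sin(2*θ)/2
Γ^φ_{θ φ} = 1/tan(θ)
R^θ_{φ θ φ} = ∂_θ Γ^θ_{φ φ} - ∂_φ Γ^θ_{φ θ} + Γ^θ_{θ m} Γ^m_{φ φ} - Γ^θ_{φ m} Γ^m_{φ θ}
  = (-cos(2*θ)) - (0) + (0) - (-cos(θ)^2) = sin(θ)^2
R^φ_{φ φ φ} = 0 (a repeated index in an antisymmetric pair)
R_{φφ} = R^θ_{φ θ φ} + R^φ_{φ φ φ} = (sin(θ)^2) + (0) = sin(θ)^2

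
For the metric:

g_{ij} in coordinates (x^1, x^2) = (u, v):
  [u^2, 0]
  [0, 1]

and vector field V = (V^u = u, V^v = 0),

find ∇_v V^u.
Non-zero Christoffel symbols:
Γ^u_{u u} = 1/u
∇_v V^u = ∂_v V^u + Γ^u_{v j} V^j
  = (0) + (0)(u) + (0)(0)
  = 0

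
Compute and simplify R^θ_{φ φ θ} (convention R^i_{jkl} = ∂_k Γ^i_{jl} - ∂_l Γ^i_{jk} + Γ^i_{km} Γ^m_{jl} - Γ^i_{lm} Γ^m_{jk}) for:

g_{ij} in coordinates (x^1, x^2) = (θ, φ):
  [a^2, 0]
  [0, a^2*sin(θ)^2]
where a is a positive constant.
Non-zero Christoffel symbols (Γ^k_{ij} = Γ^k_{ji}):
Γ^θ_{φ φ} = -sin(2*θ)/2
Γ^φ_{θ φ} = 1/tan(θ)
R^θ_{φ φ θ} = ∂_φ Γ^θ_{φ θ} - ∂_θ Γ^θ_{φ φ} + Γ^θ_{φ m} Γ^m_{φ θ} - Γ^θ_{θ m} Γ^m_{φ φ}
  = (0) - (-cos(2*θ)) + (-cos(θ)^2) - (0) = -sin(θ)^2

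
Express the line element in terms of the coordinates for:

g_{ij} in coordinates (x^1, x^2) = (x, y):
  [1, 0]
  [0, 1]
ds^2 = g_{ij} dx^i dx^j; only the non-zero components contribute.
ds^2 = dx^2 + dy^2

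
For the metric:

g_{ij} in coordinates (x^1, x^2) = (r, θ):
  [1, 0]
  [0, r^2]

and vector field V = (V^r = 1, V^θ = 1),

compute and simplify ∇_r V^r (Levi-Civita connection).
Non-zero Christoffel symbols:
Γ^r_{θ θ} = -r
Γ^θ_{r θ} = 1/r
∇_r V^r = ∂_r V^r + Γ^r_{r j} V^j
  = (0) + (0)(1) + (0)(1)
  = 0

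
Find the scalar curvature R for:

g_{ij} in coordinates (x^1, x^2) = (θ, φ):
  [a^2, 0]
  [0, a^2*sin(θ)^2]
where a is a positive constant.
Non-zero Christoffel symbols (Γ^k_{ij} = Γ^k_{ji}):
Γ^θ_{φ φ} = -sin(2*θ)/2
Γ^φ_{θ φ} = 1/tan(θ)
Ricci tensor (R_{ij} = R^k_{ikj}): R_{θθ} = 1, R_{θφ} = 0, R_{φφ} = sin(θ)^2
Inverse metric: g^{θθ} = 1/a^2, g^{φφ} = 1/(a^2*sin(θ)^2)
R = g^{ij} R_{ij} = (1/a^2)(1) + (1/(a^2*sin(θ)^2))(sin(θ)^2) = 2/a^2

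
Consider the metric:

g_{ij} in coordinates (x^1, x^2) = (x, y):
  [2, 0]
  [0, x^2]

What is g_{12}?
With x^1 = x, x^2 = y, g_{12} = g_{xy} is the row-1, column-2 entry of the matrix.
g_{12} = 0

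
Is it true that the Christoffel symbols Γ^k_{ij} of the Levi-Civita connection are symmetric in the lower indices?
The Levi-Civita connection is torsion-free, which is exactly Γ^k_{ij} = Γ^k_{ji}.
Yes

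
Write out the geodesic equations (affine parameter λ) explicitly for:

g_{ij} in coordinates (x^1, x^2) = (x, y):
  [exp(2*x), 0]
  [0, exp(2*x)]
Geodesic equation: d^2x^k/dλ^2 + Γ^k_{ij} (dx^i/dλ)(dx^j/dλ) = 0.
Non-zero Christoffel symbols:
Γ^x_{x x} = 1
Γ^x_{y y} = -1
Γ^y_{x y} = 1
Substituting (the symmetric pair Γ^k_{ij}, Γ^k_{ji} combines into a factor 2):
d^2x/dλ^2 + (dx/dλ)^2 - (dy/dλ)^2 = 0
d^2y/dλ^2 + 2 (dx/dλ)(dy/dλ) = 0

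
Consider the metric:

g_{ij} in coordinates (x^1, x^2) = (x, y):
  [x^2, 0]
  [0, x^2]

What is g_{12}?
With x^1 = x, x^2 = y, g_{12} = g_{xy} is the row-1, column-2 entry of the matrix.
g_{12} = 0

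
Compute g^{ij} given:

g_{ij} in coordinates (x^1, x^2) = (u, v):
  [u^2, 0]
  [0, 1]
The metric is diagonal, so g^{ij} is diagonal with entries 1/g_{ii}: diag(1/(u^2), 1).
g^{ij}:
  [1/u^2, 0]
  [0, 1]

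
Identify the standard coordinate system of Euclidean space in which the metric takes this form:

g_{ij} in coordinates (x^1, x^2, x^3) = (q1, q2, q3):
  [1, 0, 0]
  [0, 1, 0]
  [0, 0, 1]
All components are constant and the metric is the identity, i.e. orthonormal rectilinear coordinates.
Cartesian (3D) coordinates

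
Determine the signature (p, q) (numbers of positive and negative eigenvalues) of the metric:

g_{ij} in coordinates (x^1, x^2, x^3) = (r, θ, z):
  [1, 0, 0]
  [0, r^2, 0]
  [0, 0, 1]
The metric is diagonal, so its eigenvalues are the diagonal entries: 1, r^2, 1 (at a generic point, where coordinate-dependent entries are positive).
3 positive, 0 negative.
(3, 0) - Riemannian (positive definite)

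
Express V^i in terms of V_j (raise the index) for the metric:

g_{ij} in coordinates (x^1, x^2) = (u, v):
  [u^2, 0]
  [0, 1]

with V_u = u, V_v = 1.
Inverse metric (diagonal): g^{uu} = 1/u^2, g^{vv} = 1
V^i = g^{ij} V_j:
V^u = (1/u^2)(u) + (0)(1) = 1/u
V^v = (0)(u) + (1)(1) = 1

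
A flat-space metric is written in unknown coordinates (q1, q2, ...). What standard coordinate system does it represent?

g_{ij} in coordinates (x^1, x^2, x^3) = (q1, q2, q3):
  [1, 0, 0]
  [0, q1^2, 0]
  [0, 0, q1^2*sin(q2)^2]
The line element ds^2 = dq1^2 + q1^2 dq2^2 + q1^2 sin(q2)^2 dq3^2 is dr^2 + r^2 dθ^2 + r^2 sin(θ)^2 dφ^2 with q1 = r, q2 = θ, q3 = φ.
spherical coordinates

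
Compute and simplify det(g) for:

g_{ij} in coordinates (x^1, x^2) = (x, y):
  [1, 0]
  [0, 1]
For a 2×2 metric: det(g) = g_{11}·g_{22} - g_{12}·g_{21}
= (1)·(1) - (0)·(0)
= 1 - 0
det(g) = 1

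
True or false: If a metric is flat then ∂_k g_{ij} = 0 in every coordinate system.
Flatness means R^i_{jkl} = 0; the components can still vary, e.g. the flat plane in polar coordinates has g_{θθ} = r^2.
False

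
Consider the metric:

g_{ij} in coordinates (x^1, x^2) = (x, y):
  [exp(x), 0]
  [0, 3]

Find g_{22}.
With x^1 = x, x^2 = y, g_{22} = g_{yy} is the row-2, column-2 entry of the matrix.
g_{22} = 3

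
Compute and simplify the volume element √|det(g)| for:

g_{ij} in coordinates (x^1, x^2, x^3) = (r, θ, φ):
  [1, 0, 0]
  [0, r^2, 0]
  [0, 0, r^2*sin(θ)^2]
det(g) = r^4*sin(θ)^2
√|det(g)| = r^2*sin(θ) (taking 0 < θ < π so that |sin(θ)| = sin(θ))
Volume element: dV = r^2*sin(θ) dr dθ dφ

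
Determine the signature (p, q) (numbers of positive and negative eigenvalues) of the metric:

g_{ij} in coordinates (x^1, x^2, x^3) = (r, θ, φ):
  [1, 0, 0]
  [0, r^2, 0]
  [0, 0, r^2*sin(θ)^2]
The metric is diagonal, so its eigenvalues are the diagonal entries: 1, r^2, r^2*sin(θ)^2 (at a generic point, where coordinate-dependent entries are positive).
3 positive, 0 negative.
(3, 0) - Riemannian (positive definite)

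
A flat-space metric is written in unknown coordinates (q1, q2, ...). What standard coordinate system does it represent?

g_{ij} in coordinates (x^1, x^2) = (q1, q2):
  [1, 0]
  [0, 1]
All components are constant and the metric is the identity, i.e. orthonormal rectilinear coordinates.
Cartesian (2D) coordinates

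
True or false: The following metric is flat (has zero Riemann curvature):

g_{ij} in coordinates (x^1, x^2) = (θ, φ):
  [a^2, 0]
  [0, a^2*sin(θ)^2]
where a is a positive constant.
Non-zero Christoffel symbols:
Γ^θ_{φ φ} = -sin(2*θ)/2
Γ^φ_{θ φ} = 1/tan(θ)
Ricci tensor: R_{θθ} = 1, R_{θφ} = 0, R_{φφ} = sin(θ)^2
The Ricci tensor is non-zero, so the Riemann tensor is non-zero: not flat.
False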